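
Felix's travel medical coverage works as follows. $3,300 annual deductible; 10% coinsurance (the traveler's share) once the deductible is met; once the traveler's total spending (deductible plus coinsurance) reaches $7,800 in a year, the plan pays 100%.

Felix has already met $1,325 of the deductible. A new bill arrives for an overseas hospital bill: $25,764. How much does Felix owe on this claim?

Deductible still to meet: $3,300 − $1,325 = $1,975.
After the $1,975 deductible portion, $25,764 − $1,975 = $23,789 is subject to coinsurance.
Coinsurance: $23,789 × 10% = $2,378.90.
So the traveler owes $1,975 + $2,378.90 = $4,353.90 before any cap.
Total out-of-pocket so far would be $1,325 + $4,353.90 = $5,678.90, below the $7,800 cap — no reduction.

$4,353.90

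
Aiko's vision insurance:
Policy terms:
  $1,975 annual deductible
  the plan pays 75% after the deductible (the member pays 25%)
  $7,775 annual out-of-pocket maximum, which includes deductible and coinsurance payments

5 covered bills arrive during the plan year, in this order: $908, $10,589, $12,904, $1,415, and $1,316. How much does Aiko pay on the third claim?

$3,226

#1 ($908): all of it applies to the deductible. Cost to member: $908. OOP to date $908.
#2 ($10,589): $1,067 finishes the deductible; $9,522 goes to coinsurance; coinsurance $9,522 × 25% = $2,380.50. Member pays $3,447.50; OOP now $4,355.50.
#3 ($12,904): deductible met; 25% of $12,904 = $3,226. Member owes $3,226 (running OOP $7,581.50).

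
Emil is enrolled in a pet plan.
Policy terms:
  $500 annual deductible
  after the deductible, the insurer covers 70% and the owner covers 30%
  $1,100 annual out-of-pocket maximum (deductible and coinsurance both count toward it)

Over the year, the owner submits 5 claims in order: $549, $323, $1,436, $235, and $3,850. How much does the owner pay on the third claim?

$430.80

Bill 1, $549: $500 to deductible, leaving $49; owner's 30% is $14.70. Cost to owner: $514.70. OOP to date $514.70.
Bill 2, $323: deductible met; 30% of $323 = $96.90. Owner pays $96.90; OOP now $611.60.
Bill 3, $1,436: 30% coinsurance on $1,436 = $430.80. Cost to owner: $430.80. OOP to date $1,042.40.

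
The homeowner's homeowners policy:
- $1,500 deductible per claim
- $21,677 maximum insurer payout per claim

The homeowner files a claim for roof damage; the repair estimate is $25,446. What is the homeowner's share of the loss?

Less the $1,500 deductible: $25,446 − $1,500 = $23,946.
Since $23,946 > $21,677, the payout is capped at $21,677.
The homeowner bears the rest of the original loss: $25,446 − $21,677 = $3,769.

$3,769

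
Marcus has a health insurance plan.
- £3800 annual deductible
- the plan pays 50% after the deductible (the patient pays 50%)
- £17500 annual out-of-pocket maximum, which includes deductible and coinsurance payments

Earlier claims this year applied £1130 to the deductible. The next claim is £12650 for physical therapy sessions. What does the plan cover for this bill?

£1130 of the £3800 deductible is already met, leaving £2670.
That leaves £12650 − £2670 = £9980 for coinsurance.
Patient's 50% share of £9980 is £4990.
That puts the patient's cost at £2670 + £4990 = £7660 before any cap.
Total out-of-pocket so far would be £1130 + £7660 = £8790, below the £17500 cap — no reduction.
The plan picks up £12650 − £7660 = £4990.

£4990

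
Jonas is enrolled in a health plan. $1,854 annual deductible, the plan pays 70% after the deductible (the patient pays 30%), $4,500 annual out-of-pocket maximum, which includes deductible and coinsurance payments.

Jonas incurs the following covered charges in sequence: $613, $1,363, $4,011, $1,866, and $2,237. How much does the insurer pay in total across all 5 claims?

Claim 1 — $613: fully absorbed by the deductible. Patient owes $613 (running OOP $613). Insurer: $613 − $613 = $0.
Claim 2 — $1,363: $1,241 finishes the deductible; $122 goes to coinsurance; 30% of $122 = $36.60. Cost to patient: $1,277.60. OOP to date $1,890.60. Insurer: $1,363 − $1,277.60 = $85.40.
Claim 3 — $4,011: deductible met; 30% of $4,011 = $1,203.30. Patient pays $1,203.30; OOP now $3,093.90. Plan pays $4,011 − $1,203.30 = $2,807.70.
Claim 4 — $1,866: deductible met; 30% of $1,866 = $559.80. Cost to patient: $559.80. OOP to date $3,653.70. Insurer: $1,866 − $559.80 = $1,306.20.
Claim 5 — $2,237: deductible met; 30% of $2,237 = $671.10. Patient owes $671.10 (running OOP $4,324.80). Insurer: $2,237 − $671.10 = $1,565.90.
Insurer total: $0 + $85.40 + $2,807.70 + $1,306.20 + $1,565.90 = $5,765.20.

$5,765.20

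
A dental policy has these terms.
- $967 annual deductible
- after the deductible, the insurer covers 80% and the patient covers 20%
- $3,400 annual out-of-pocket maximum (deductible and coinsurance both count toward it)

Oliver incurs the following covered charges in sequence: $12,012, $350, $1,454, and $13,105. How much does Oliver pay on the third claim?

Claim 1 — $12,012: deductible takes $967, $11,045 remains; patient's 20% is $2,209. Patient pays $3,176; OOP now $3,176.
Claim 2 — $350: deductible already satisfied, so patient's share is 20% × $350 = $70. Patient pays $70; OOP now $3,246.
Claim 3 — $1,454: 20% coinsurance on $1,454 = $290.80. Adding that to $3,246 gives $3,536.80, past the $3,400 cap; patient pays only $3,400 − $3,246 = $154.

$154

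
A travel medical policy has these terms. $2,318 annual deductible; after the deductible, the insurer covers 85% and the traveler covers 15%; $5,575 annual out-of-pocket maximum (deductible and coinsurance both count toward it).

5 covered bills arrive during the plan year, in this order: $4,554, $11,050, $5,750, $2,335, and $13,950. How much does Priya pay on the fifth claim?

Bill 1, $4,554: $2,318 to deductible, leaving $2,236; coinsurance $2,236 × 15% = $335.40. Cost to traveler: $2,653.40. OOP to date $2,653.40.
Bill 2, $11,050: 15% coinsurance on $11,050 = $1,657.50. Traveler pays $1,657.50; OOP now $4,310.90.
Bill 3, $5,750: deductible already satisfied, so traveler's share is 15% × $5,750 = $862.50. Traveler pays $862.50; OOP now $5,173.40.
Bill 4, $2,335: 15% coinsurance on $2,335 = $350.25. Cost to traveler: $350.25. OOP to date $5,523.65.
Bill 5, $13,950: 15% coinsurance on $13,950 = $2,092.50. Adding that to $5,523.65 gives $7,616.15, past the $5,575 cap; traveler pays only $5,575 − $5,523.65 = $51.35.

$51.35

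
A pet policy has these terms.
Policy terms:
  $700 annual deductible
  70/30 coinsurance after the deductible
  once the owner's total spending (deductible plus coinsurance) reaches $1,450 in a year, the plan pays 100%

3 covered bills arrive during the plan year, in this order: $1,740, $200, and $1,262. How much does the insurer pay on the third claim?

Claim 1 — $1,740: deductible takes $700, $1,040 remains; owner's 30% is $312. Cost to owner: $1,012. OOP to date $1,012. Insurer: $1,740 − $1,012 = $728.
Claim 2 — $200: 30% coinsurance on $200 = $60. Owner pays $60; OOP now $1,072. Insurer: $200 − $60 = $140.
Claim 3 — $1,262: deductible already satisfied, so owner's share is 30% × $1,262 = $378.60. OOP would hit $1,450.60 > $1,450, so the cap limits the owner to $1,450 − $1,072 = $378. Insurer: $1,262 − $378 = $884.

$884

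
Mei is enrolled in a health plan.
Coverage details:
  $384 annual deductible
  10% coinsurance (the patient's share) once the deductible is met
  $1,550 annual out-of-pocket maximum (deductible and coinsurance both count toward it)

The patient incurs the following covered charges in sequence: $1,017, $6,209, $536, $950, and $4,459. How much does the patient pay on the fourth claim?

#1 ($1,017): $384 finishes the deductible; $633 goes to coinsurance; 10% of $633 = $63.30. Patient owes $447.30 (running OOP $447.30).
#2 ($6,209): 10% coinsurance on $6,209 = $620.90. Patient owes $620.90 (running OOP $1,068.20).
#3 ($536): 10% coinsurance on $536 = $53.60. Patient pays $53.60; OOP now $1,121.80.
#4 ($950): deductible met; 10% of $950 = $95. Patient owes $95 (running OOP $1,216.80).

$95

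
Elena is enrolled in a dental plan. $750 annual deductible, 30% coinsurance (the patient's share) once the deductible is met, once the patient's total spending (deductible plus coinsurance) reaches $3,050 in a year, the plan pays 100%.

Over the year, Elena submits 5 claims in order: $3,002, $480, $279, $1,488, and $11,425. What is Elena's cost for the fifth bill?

#1 ($3,002): $750 to deductible, leaving $2,252; coinsurance $2,252 × 30% = $675.60. Patient owes $1,425.60 (running OOP $1,425.60).
#2 ($480): deductible met; 30% of $480 = $144. Patient owes $144 (running OOP $1,569.60).
#3 ($279): deductible already satisfied, so patient's share is 30% × $279 = $83.70. Cost to patient: $83.70. OOP to date $1,653.30.
#4 ($1,488): deductible already satisfied, so patient's share is 30% × $1,488 = $446.40. Patient pays $446.40; OOP now $2,099.70.
#5 ($11,425): 30% coinsurance on $11,425 = $3,427.50. OOP would hit $5,527.20 > $3,050, so the cap limits the patient to $3,050 − $2,099.70 = $950.30.

$950.30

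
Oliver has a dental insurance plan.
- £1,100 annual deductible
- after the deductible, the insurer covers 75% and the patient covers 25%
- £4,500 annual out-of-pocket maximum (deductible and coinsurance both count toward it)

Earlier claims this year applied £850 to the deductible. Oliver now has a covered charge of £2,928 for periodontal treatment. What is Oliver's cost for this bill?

£850 of the £1,100 deductible is already met, leaving £250.
That leaves £2,928 − £250 = £2,678 for coinsurance.
Coinsurance: £2,678 × 25% = £669.50.
That puts the patient's cost at £250 + £669.50 = £919.50 before any cap.
Year-to-date out-of-pocket becomes £850 + £919.50 = £1,769.50, still under the £4,500 maximum, so no cap applies.

£919.50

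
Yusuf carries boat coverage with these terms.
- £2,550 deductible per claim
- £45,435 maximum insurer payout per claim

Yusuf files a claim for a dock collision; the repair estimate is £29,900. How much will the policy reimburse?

£27,350

After the deductible, £29,900 − £2,550 = £27,350 remains.
That's under the £45,435 cap, so the insurer reimburses the full £27,350.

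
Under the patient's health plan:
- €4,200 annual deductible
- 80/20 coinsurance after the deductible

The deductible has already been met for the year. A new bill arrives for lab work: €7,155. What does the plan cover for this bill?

The deductible is already satisfied, so the full bill goes to coinsurance.
20% of €7,155 = €1,431 falls to the patient.
The insurer covers the remainder: €7,155 − €1,431 = €5,724.

€5,724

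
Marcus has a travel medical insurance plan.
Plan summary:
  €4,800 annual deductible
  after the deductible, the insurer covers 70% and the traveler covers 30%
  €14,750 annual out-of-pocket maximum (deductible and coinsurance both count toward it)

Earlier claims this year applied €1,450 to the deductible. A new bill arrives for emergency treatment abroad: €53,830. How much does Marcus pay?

Remaining deductible: €4,800 − €1,450 = €3,350.
The remaining €50,480 (= €53,830 − €3,350) moves to coinsurance.
Traveler's 30% share of €50,480 is €15,144.
Traveler responsibility before any cap: €3,350 + €15,144 = €18,494.
Adding €18,494 to the €1,450 already spent would give €19,944, which exceeds the €14,750 cap; the traveler pays just €14,750 − €1,450 = €13,300.

€13,300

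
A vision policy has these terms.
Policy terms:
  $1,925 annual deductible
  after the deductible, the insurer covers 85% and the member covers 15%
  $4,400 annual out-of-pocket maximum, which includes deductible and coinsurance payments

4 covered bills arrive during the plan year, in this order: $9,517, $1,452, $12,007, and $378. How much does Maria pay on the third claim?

$1,118.40

Claim 1 ($9,517): $1,925 finishes the deductible; $7,592 goes to coinsurance; 15% of $7,592 = $1,138.80. Member owes $3,063.80 (running OOP $3,063.80).
Claim 2 ($1,452): 15% coinsurance on $1,452 = $217.80. Member pays $217.80; OOP now $3,281.60.
Claim 3 ($12,007): deductible met; 15% of $12,007 = $1,801.05. Adding that to $3,281.60 gives $5,082.65, past the $4,400 cap; member pays only $4,400 − $3,281.60 = $1,118.40.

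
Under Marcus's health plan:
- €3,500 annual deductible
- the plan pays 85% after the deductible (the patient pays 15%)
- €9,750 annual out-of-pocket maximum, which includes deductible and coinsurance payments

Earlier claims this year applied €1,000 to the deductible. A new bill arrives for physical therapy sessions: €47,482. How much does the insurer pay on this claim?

€38,732

Deductible still to meet: €3,500 − €1,000 = €2,500.
The remaining €44,982 (= €47,482 − €2,500) moves to coinsurance.
Patient's 15% share of €44,982 is €6,747.30.
Patient responsibility before any cap: €2,500 + €6,747.30 = €9,247.30.
That would bring total out-of-pocket to €10,247.30, past the €9,750 cap. The patient is capped at €9,750 − €1,000 = €8,750 on this claim.
The plan picks up €47,482 − €8,750 = €38,732.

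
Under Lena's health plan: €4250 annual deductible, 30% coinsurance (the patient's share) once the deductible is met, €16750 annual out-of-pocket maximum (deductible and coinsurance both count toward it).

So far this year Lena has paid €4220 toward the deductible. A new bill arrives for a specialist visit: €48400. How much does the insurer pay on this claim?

€35870

Deductible still to meet: €4250 − €4220 = €30.
After the €30 deductible portion, €48400 − €30 = €48370 is subject to coinsurance.
Coinsurance: €48370 × 30% = €14511.
Patient responsibility before any cap: €30 + €14511 = €14541.
Year-to-date out-of-pocket would reach €4220 + €14541 = €18761, above the €16750 maximum, so the patient pays only €16750 − €4220 = €12530.
The plan picks up €48400 − €12530 = €35870.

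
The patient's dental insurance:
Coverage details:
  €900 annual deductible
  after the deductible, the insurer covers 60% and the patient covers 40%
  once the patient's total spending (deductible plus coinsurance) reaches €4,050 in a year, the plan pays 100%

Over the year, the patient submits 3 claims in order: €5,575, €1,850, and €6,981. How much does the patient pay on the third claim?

Claim 1 — €5,575: €900 to deductible, leaving €4,675; 40% of €4,675 = €1,870. Patient pays €2,770; OOP now €2,770.
Claim 2 — €1,850: deductible met; 40% of €1,850 = €740. Patient pays €740; OOP now €3,510.
Claim 3 — €6,981: 40% coinsurance on €6,981 = €2,792.40. Adding that to €3,510 gives €6,302.40, past the €4,050 cap; patient pays only €4,050 − €3,510 = €540.

€540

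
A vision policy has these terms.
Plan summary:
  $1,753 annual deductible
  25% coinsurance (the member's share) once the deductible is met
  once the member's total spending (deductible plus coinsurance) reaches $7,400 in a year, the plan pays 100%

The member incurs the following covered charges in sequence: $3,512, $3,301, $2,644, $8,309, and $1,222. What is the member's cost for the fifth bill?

$305.50

#1 ($3,512): deductible takes $1,753, $1,759 remains; coinsurance $1,759 × 25% = $439.75. Cost to member: $2,192.75. OOP to date $2,192.75.
#2 ($3,301): 25% coinsurance on $3,301 = $825.25. Member owes $825.25 (running OOP $3,018).
#3 ($2,644): deductible met; 25% of $2,644 = $661. Cost to member: $661. OOP to date $3,679.
#4 ($8,309): 25% coinsurance on $8,309 = $2,077.25. Member pays $2,077.25; OOP now $5,756.25.
#5 ($1,222): deductible met; 25% of $1,222 = $305.50. Member pays $305.50; OOP now $6,061.75.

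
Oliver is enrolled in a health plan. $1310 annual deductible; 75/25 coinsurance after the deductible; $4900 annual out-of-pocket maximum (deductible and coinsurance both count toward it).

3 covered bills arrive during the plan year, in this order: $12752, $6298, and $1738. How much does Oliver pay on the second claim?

Bill 1, $12752: deductible takes $1310, $11442 remains; coinsurance $11442 × 25% = $2860.50. Patient owes $4170.50 (running OOP $4170.50).
Bill 2, $6298: deductible met; 25% of $6298 = $1574.50. OOP would hit $5745 > $4900, so the cap limits the patient to $4900 − $4170.50 = $729.50.

$729.50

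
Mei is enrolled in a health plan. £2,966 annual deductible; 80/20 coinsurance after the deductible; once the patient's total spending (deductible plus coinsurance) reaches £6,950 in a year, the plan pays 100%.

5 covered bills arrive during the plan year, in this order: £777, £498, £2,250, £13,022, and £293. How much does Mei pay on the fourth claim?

Claim 1 (£777): all of it applies to the deductible. Cost to patient: £777. OOP to date £777.
Claim 2 (£498): fully absorbed by the deductible. Patient owes £498 (running OOP £1,275).
Claim 3 (£2,250): £1,691 to deductible, leaving £559; coinsurance £559 × 20% = £111.80. Patient pays £1,802.80; OOP now £3,077.80.
Claim 4 (£13,022): deductible met; 20% of £13,022 = £2,604.40. Cost to patient: £2,604.40. OOP to date £5,682.20.

£2,604.40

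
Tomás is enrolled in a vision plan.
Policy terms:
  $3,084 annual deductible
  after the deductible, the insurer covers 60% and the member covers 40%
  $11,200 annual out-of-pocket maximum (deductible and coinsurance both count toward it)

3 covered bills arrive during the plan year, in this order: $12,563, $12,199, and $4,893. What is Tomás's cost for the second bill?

$4,324.40

#1 ($12,563): deductible takes $3,084, $9,479 remains; coinsurance $9,479 × 40% = $3,791.60. Member owes $6,875.60 (running OOP $6,875.60).
#2 ($12,199): deductible met; 40% of $12,199 = $4,879.60. That would push OOP to $11,755.20, over the $11,200 cap, so member pays $11,200 − $6,875.60 = $4,324.40.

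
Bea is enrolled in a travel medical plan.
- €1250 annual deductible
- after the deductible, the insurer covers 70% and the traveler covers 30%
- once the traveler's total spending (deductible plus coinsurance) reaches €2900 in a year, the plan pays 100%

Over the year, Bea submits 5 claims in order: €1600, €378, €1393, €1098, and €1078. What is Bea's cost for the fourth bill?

€329.40

Bill 1, €1600: €1250 to deductible, leaving €350; coinsurance €350 × 30% = €105. Traveler owes €1355 (running OOP €1355).
Bill 2, €378: deductible already satisfied, so traveler's share is 30% × €378 = €113.40. Traveler owes €113.40 (running OOP €1468.40).
Bill 3, €1393: deductible met; 30% of €1393 = €417.90. Traveler pays €417.90; OOP now €1886.30.
Bill 4, €1098: deductible already satisfied, so traveler's share is 30% × €1098 = €329.40. Traveler owes €329.40 (running OOP €2215.70).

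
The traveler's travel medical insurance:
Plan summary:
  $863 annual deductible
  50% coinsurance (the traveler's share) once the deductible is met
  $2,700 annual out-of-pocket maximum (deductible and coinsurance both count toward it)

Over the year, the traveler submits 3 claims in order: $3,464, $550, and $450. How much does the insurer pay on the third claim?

Bill 1, $3,464: $863 finishes the deductible; $2,601 goes to coinsurance; coinsurance $2,601 × 50% = $1,300.50. Traveler owes $2,163.50 (running OOP $2,163.50). Insurer: $3,464 − $2,163.50 = $1,300.50.
Bill 2, $550: 50% coinsurance on $550 = $275. Traveler owes $275 (running OOP $2,438.50). Plan pays $550 − $275 = $275.
Bill 3, $450: deductible met; 50% of $450 = $225. Cost to traveler: $225. OOP to date $2,663.50. Plan pays $450 − $225 = $225.

$225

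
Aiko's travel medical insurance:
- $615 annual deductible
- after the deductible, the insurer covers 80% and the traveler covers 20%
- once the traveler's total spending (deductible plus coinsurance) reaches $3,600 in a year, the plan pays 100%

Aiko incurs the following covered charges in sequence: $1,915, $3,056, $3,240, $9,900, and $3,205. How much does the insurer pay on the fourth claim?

Bill 1, $1,915: deductible takes $615, $1,300 remains; traveler's 20% is $260. Traveler pays $875; OOP now $875. Insurer: $1,915 − $875 = $1,040.
Bill 2, $3,056: 20% coinsurance on $3,056 = $611.20. Traveler pays $611.20; OOP now $1,486.20. Plan pays $3,056 − $611.20 = $2,444.80.
Bill 3, $3,240: deductible already satisfied, so traveler's share is 20% × $3,240 = $648. Traveler owes $648 (running OOP $2,134.20). Plan pays $3,240 − $648 = $2,592.
Bill 4, $9,900: 20% coinsurance on $9,900 = $1,980. That would push OOP to $4,114.20, over the $3,600 cap, so traveler pays $3,600 − $2,134.20 = $1,465.80. Insurer: $9,900 − $1,465.80 = $8,434.20.

$8,434.20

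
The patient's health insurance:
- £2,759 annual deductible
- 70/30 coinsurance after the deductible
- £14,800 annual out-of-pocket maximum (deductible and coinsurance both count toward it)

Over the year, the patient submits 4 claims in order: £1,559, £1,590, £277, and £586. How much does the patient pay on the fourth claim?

Claim 1 (£1,559): entire amount goes to the deductible. Patient owes £1,559 (running OOP £1,559).
Claim 2 (£1,590): £1,200 finishes the deductible; £390 goes to coinsurance; patient's 30% is £117. Patient owes £1,317 (running OOP £2,876).
Claim 3 (£277): deductible already satisfied, so patient's share is 30% × £277 = £83.10. Patient pays £83.10; OOP now £2,959.10.
Claim 4 (£586): deductible already satisfied, so patient's share is 30% × £586 = £175.80. Cost to patient: £175.80. OOP to date £3,134.90.

£175.80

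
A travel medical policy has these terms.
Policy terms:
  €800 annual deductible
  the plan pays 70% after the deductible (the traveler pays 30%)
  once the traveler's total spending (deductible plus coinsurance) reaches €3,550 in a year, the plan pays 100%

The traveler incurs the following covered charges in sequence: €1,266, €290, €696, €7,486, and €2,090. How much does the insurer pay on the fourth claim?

Claim 1 (€1,266): €800 to deductible, leaving €466; traveler's 30% is €139.80. Cost to traveler: €939.80. OOP to date €939.80. Plan pays €1,266 − €939.80 = €326.20.
Claim 2 (€290): deductible met; 30% of €290 = €87. Traveler owes €87 (running OOP €1,026.80). Plan pays €290 − €87 = €203.
Claim 3 (€696): 30% coinsurance on €696 = €208.80. Cost to traveler: €208.80. OOP to date €1,235.60. Plan pays €696 − €208.80 = €487.20.
Claim 4 (€7,486): deductible already satisfied, so traveler's share is 30% × €7,486 = €2,245.80. Cost to traveler: €2,245.80. OOP to date €3,481.40. Insurer: €7,486 − €2,245.80 = €5,240.20.

€5,240.20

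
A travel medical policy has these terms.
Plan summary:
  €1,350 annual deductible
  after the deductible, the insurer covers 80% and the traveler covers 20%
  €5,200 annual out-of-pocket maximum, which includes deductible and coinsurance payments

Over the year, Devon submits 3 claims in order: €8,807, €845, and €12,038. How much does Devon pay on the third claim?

Bill 1, €8,807: €1,350 to deductible, leaving €7,457; traveler's 20% is €1,491.40. Cost to traveler: €2,841.40. OOP to date €2,841.40.
Bill 2, €845: deductible met; 20% of €845 = €169. Traveler owes €169 (running OOP €3,010.40).
Bill 3, €12,038: deductible already satisfied, so traveler's share is 20% × €12,038 = €2,407.60. OOP would hit €5,418 > €5,200, so the cap limits the traveler to €5,200 − €3,010.40 = €2,189.60.

€2,189.60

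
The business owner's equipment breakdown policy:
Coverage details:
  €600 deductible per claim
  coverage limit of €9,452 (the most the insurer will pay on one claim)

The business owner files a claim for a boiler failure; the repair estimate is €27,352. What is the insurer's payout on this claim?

Less the €600 deductible: €27,352 − €600 = €26,752.
Since €26,752 > €9,452, the payout is capped at €9,452.

€9,452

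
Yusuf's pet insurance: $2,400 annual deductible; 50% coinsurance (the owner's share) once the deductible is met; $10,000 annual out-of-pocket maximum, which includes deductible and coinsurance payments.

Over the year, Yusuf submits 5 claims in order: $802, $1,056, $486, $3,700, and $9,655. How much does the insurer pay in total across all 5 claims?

$6,649.50

#1 ($802): all of it applies to the deductible. Owner owes $802 (running OOP $802). Insurer: $802 − $802 = $0.
#2 ($1,056): entire amount goes to the deductible. Owner pays $1,056; OOP now $1,858. Insurer: $1,056 − $1,056 = $0.
#3 ($486): all of it applies to the deductible. Cost to owner: $486. OOP to date $2,344. Plan pays $486 − $486 = $0.
#4 ($3,700): deductible takes $56, $3,644 remains; coinsurance $3,644 × 50% = $1,822. Owner owes $1,878 (running OOP $4,222). Insurer: $3,700 − $1,878 = $1,822.
#5 ($9,655): 50% coinsurance on $9,655 = $4,827.50. Cost to owner: $4,827.50. OOP to date $9,049.50. Insurer: $9,655 − $4,827.50 = $4,827.50.
Insurer total: $0 + $0 + $0 + $1,822 + $4,827.50 = $6,649.50.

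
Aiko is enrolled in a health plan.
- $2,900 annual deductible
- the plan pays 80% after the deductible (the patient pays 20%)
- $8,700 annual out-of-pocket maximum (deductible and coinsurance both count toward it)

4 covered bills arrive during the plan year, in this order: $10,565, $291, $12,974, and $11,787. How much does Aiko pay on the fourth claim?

Claim 1 — $10,565: $2,900 to deductible, leaving $7,665; patient's 20% is $1,533. Patient pays $4,433; OOP now $4,433.
Claim 2 — $291: 20% coinsurance on $291 = $58.20. Cost to patient: $58.20. OOP to date $4,491.20.
Claim 3 — $12,974: deductible already satisfied, so patient's share is 20% × $12,974 = $2,594.80. Cost to patient: $2,594.80. OOP to date $7,086.
Claim 4 — $11,787: deductible already satisfied, so patient's share is 20% × $11,787 = $2,357.40. OOP would hit $9,443.40 > $8,700, so the cap limits the patient to $8,700 − $7,086 = $1,614.

$1,614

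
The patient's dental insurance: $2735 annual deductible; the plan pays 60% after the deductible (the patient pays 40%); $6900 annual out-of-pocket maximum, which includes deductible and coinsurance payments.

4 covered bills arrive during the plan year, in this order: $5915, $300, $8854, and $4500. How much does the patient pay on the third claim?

$2773

#1 ($5915): deductible takes $2735, $3180 remains; patient's 40% is $1272. Cost to patient: $4007. OOP to date $4007.
#2 ($300): deductible met; 40% of $300 = $120. Cost to patient: $120. OOP to date $4127.
#3 ($8854): 40% coinsurance on $8854 = $3541.60. OOP would hit $7668.60 > $6900, so the cap limits the patient to $6900 − $4127 = $2773.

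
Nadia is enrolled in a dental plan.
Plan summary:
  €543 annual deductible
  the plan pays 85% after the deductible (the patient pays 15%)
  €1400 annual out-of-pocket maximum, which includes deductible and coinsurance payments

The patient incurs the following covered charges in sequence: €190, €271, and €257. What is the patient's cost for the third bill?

Claim 1 — €190: all of it applies to the deductible. Cost to patient: €190. OOP to date €190.
Claim 2 — €271: all of it applies to the deductible. Patient owes €271 (running OOP €461).
Claim 3 — €257: €82 to deductible, leaving €175; coinsurance €175 × 15% = €26.25. Cost to patient: €108.25. OOP to date €569.25.

€108.25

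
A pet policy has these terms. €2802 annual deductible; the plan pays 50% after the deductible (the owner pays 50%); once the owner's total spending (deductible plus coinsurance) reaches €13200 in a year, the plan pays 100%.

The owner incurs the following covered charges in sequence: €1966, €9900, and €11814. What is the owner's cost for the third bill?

#1 (€1966): all of it applies to the deductible. Owner owes €1966 (running OOP €1966).
#2 (€9900): €836 to deductible, leaving €9064; 50% of €9064 = €4532. Owner pays €5368; OOP now €7334.
#3 (€11814): deductible met; 50% of €11814 = €5907. OOP would hit €13241 > €13200, so the cap limits the owner to €13200 − €7334 = €5866.

€5866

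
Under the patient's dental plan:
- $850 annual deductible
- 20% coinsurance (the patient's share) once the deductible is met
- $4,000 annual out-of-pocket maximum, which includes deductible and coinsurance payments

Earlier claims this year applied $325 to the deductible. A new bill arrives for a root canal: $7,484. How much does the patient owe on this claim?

$1,916.80

$325 of the $850 deductible is already met, leaving $525.
That leaves $7,484 − $525 = $6,959 for coinsurance.
Coinsurance: $6,959 × 20% = $1,391.80.
Patient responsibility before any cap: $525 + $1,391.80 = $1,916.80.
Total out-of-pocket so far would be $325 + $1,916.80 = $2,241.80, below the $4,000 cap — no reduction.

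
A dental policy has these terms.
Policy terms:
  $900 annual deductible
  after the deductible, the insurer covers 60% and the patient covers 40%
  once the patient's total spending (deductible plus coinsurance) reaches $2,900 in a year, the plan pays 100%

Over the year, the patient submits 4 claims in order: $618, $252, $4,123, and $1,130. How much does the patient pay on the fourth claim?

$362.80

#1 ($618): entire amount goes to the deductible. Cost to patient: $618. OOP to date $618.
#2 ($252): fully absorbed by the deductible. Patient owes $252 (running OOP $870).
#3 ($4,123): $30 to deductible, leaving $4,093; 40% of $4,093 = $1,637.20. Patient pays $1,667.20; OOP now $2,537.20.
#4 ($1,130): deductible already satisfied, so patient's share is 40% × $1,130 = $452. Adding that to $2,537.20 gives $2,989.20, past the $2,900 cap; patient pays only $2,900 − $2,537.20 = $362.80.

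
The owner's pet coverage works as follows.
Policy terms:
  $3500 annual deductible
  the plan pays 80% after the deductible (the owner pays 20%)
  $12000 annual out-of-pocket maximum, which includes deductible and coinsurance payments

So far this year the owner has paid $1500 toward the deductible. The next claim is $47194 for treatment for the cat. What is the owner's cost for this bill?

$10500

Remaining deductible: $3500 − $1500 = $2000.
After the $2000 deductible portion, $47194 − $2000 = $45194 is subject to coinsurance.
20% of $45194 = $9038.80 falls to the owner.
That puts the owner's cost at $2000 + $9038.80 = $11038.80 before any cap.
Adding $11038.80 to the $1500 already spent would give $12538.80, which exceeds the $12000 cap; the owner pays just $12000 − $1500 = $10500.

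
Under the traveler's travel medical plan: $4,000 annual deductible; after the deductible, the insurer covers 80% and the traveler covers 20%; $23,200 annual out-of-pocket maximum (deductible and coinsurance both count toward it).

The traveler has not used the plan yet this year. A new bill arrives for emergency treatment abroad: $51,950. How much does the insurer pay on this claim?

Deductible not yet touched, so the first $4,000 of the bill goes to the deductible.
The remaining $47,950 (= $51,950 − $4,000) moves to coinsurance.
Traveler's 20% share of $47,950 is $9,590.
So the traveler owes $4,000 + $9,590 = $13,590 before any cap.
Year-to-date out-of-pocket becomes $0 + $13,590 = $13,590, still under the $23,200 maximum, so no cap applies.
The plan picks up $51,950 − $13,590 = $38,360.

$38,360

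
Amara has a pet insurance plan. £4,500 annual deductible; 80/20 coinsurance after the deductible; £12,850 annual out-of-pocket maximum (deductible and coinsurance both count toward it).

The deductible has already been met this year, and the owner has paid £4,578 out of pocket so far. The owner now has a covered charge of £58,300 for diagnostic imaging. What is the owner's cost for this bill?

£8,272

With the deductible met, the entire £58,300 is subject to coinsurance.
20% of £58,300 = £11,660 falls to the owner.
Year-to-date out-of-pocket would reach £4,578 + £11,660 = £16,238, above the £12,850 maximum, so the owner pays only £12,850 − £4,578 = £8,272.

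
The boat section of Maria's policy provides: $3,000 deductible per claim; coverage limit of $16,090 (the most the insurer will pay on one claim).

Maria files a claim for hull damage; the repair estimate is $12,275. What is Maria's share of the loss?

$3,000

After the deductible, $12,275 − $3,000 = $9,275 remains.
That's under the $16,090 cap, so the insurer reimburses the full $9,275.
The owner bears the rest of the original loss: $12,275 − $9,275 = $3,000.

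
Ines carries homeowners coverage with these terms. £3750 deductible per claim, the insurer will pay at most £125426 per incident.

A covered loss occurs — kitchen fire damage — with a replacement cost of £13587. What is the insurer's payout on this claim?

Subtract the deductible: £13587 − £3750 = £9837.
That's under the £125426 cap, so the insurer reimburses the full £9837.

£9837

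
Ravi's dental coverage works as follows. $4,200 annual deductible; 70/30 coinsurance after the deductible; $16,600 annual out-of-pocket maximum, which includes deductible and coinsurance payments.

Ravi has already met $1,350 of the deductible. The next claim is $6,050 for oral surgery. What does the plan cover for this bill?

$1,350 of the $4,200 deductible is already met, leaving $2,850.
The remaining $3,200 (= $6,050 − $2,850) moves to coinsurance.
Coinsurance: $3,200 × 30% = $960.
Patient responsibility before any cap: $2,850 + $960 = $3,810.
Year-to-date out-of-pocket becomes $1,350 + $3,810 = $5,160, still under the $16,600 maximum, so no cap applies.
The plan picks up $6,050 − $3,810 = $2,240.

$2,240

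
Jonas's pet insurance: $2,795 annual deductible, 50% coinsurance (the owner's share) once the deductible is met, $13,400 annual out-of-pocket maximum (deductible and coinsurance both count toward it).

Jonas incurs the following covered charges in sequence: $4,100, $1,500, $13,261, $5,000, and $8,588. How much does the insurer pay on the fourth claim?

Claim 1 — $4,100: $2,795 to deductible, leaving $1,305; 50% of $1,305 = $652.50. Cost to owner: $3,447.50. OOP to date $3,447.50. Plan pays $4,100 − $3,447.50 = $652.50.
Claim 2 — $1,500: deductible met; 50% of $1,500 = $750. Owner pays $750; OOP now $4,197.50. Plan pays $1,500 − $750 = $750.
Claim 3 — $13,261: deductible already satisfied, so owner's share is 50% × $13,261 = $6,630.50. Owner owes $6,630.50 (running OOP $10,828). Insurer: $13,261 − $6,630.50 = $6,630.50.
Claim 4 — $5,000: deductible already satisfied, so owner's share is 50% × $5,000 = $2,500. Owner pays $2,500; OOP now $13,328. Insurer: $5,000 − $2,500 = $2,500.

$2,500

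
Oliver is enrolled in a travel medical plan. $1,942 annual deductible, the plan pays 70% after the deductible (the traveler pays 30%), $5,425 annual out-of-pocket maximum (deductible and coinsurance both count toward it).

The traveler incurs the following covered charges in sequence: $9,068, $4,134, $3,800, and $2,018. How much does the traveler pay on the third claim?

$105

#1 ($9,068): $1,942 finishes the deductible; $7,126 goes to coinsurance; traveler's 30% is $2,137.80. Traveler pays $4,079.80; OOP now $4,079.80.
#2 ($4,134): deductible already satisfied, so traveler's share is 30% × $4,134 = $1,240.20. Cost to traveler: $1,240.20. OOP to date $5,320.
#3 ($3,800): deductible already satisfied, so traveler's share is 30% × $3,800 = $1,140. OOP would hit $6,460 > $5,425, so the cap limits the traveler to $5,425 − $5,320 = $105.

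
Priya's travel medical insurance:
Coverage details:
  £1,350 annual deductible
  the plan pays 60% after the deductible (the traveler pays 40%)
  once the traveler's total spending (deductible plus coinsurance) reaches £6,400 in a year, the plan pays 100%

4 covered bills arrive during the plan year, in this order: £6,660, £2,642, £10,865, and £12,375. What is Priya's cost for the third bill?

£1,869.20

Claim 1 — £6,660: £1,350 to deductible, leaving £5,310; 40% of £5,310 = £2,124. Traveler pays £3,474; OOP now £3,474.
Claim 2 — £2,642: 40% coinsurance on £2,642 = £1,056.80. Traveler owes £1,056.80 (running OOP £4,530.80).
Claim 3 — £10,865: deductible already satisfied, so traveler's share is 40% × £10,865 = £4,346. OOP would hit £8,876.80 > £6,400, so the cap limits the traveler to £6,400 − £4,530.80 = £1,869.20.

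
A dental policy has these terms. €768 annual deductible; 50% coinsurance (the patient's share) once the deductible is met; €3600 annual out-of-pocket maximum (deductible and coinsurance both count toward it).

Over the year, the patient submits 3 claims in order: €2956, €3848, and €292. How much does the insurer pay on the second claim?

Bill 1, €2956: deductible takes €768, €2188 remains; 50% of €2188 = €1094. Patient owes €1862 (running OOP €1862). Insurer: €2956 − €1862 = €1094.
Bill 2, €3848: 50% coinsurance on €3848 = €1924. Adding that to €1862 gives €3786, past the €3600 cap; patient pays only €3600 − €1862 = €1738. Insurer: €3848 − €1738 = €2110.

€2110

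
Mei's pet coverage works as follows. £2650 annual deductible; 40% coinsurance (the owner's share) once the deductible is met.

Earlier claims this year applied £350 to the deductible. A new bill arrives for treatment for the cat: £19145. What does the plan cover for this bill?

£10107

Remaining deductible: £2650 − £350 = £2300.
That leaves £19145 − £2300 = £16845 for coinsurance.
Coinsurance: £16845 × 40% = £6738.
That puts the owner's cost at £2300 + £6738 = £9038.
The insurer covers the remainder: £19145 − £9038 = £10107.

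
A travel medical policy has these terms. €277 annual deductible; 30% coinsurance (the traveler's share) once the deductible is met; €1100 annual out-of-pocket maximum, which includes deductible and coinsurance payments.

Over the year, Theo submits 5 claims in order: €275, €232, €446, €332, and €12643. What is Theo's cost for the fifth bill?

Bill 1, €275: fully absorbed by the deductible. Cost to traveler: €275. OOP to date €275.
Bill 2, €232: €2 to deductible, leaving €230; traveler's 30% is €69. Cost to traveler: €71. OOP to date €346.
Bill 3, €446: deductible met; 30% of €446 = €133.80. Traveler owes €133.80 (running OOP €479.80).
Bill 4, €332: deductible already satisfied, so traveler's share is 30% × €332 = €99.60. Traveler pays €99.60; OOP now €579.40.
Bill 5, €12643: deductible already satisfied, so traveler's share is 30% × €12643 = €3792.90. That would push OOP to €4372.30, over the €1100 cap, so traveler pays €1100 − €579.40 = €520.60.

€520.60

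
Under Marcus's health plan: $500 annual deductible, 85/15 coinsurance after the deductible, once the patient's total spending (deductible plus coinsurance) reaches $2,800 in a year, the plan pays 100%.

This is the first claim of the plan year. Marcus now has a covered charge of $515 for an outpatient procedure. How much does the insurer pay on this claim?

$12.75

Nothing has been paid toward the $500 deductible, so the first $500 of this charge is applied there.
The remaining $15 (= $515 − $500) moves to coinsurance.
Patient's 15% share of $15 is $2.25.
Patient responsibility before any cap: $500 + $2.25 = $502.25.
Total out-of-pocket so far would be $0 + $502.25 = $502.25, below the $2,800 cap — no reduction.
The plan picks up $515 − $502.25 = $12.75.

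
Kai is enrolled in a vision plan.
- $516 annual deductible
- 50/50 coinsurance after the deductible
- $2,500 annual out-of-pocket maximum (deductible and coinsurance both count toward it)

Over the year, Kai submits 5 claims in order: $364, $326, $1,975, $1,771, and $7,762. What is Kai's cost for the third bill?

Claim 1 ($364): fully absorbed by the deductible. Member pays $364; OOP now $364.
Claim 2 ($326): deductible takes $152, $174 remains; coinsurance $174 × 50% = $87. Member pays $239; OOP now $603.
Claim 3 ($1,975): 50% coinsurance on $1,975 = $987.50. Cost to member: $987.50. OOP to date $1,590.50.

$987.50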